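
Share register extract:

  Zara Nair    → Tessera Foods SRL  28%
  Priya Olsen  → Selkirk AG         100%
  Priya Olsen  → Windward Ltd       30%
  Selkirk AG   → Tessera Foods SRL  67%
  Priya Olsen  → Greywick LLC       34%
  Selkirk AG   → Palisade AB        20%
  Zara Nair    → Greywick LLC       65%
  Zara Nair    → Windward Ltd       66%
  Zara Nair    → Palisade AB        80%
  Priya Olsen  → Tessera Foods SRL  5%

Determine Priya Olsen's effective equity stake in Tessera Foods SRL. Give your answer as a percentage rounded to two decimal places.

Priya reaches Tessera along 2 paths.
Direct stake: 5% = 5%.
Via Selkirk: 100% × 67% = 67%.
Total: 5% + 67% = 72%.
Rounded: 72.00%.

72.00%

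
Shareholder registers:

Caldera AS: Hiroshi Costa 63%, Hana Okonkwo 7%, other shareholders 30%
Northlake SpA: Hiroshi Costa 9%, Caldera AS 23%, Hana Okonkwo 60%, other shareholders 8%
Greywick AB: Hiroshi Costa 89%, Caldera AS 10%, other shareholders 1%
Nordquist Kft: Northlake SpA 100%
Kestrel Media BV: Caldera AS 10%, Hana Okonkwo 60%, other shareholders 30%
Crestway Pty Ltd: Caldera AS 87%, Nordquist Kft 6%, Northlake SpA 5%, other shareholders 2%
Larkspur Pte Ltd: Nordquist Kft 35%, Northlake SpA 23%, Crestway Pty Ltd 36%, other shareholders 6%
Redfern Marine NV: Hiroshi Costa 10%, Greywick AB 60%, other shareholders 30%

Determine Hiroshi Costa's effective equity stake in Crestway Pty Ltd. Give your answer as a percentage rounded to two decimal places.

Hiroshi reaches Crestway along 5 paths.
Via Caldera: 63% × 87% = 54.81%.
Via Northlake → Nordquist: 9% × 100% × 6% = 0.54%.
Via Caldera → Northlake → Nordquist: 63% × 23% × 100% × 6% = 0.8694%.
Via Northlake: 9% × 5% = 0.45%.
Via Caldera → Northlake: 63% × 23% × 5% = 0.7245%.
Total: 54.81% + 0.54% + 0.8694% + 0.45% + 0.7245% = 57.3939%.
Rounded: 57.39%.

57.39%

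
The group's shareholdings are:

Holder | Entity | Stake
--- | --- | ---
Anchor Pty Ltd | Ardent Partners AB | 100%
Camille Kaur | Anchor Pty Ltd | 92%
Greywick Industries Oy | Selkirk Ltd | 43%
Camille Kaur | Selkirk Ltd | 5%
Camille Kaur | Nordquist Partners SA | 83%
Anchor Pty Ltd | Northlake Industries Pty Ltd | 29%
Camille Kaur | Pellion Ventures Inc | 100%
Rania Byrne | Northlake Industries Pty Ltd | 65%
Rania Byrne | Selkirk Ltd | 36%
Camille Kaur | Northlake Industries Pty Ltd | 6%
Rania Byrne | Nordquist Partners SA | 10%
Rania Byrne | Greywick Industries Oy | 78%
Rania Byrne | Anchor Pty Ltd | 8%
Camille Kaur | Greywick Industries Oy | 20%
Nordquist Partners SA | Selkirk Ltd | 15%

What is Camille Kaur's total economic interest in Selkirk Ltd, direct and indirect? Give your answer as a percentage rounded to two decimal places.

Camille reaches Selkirk along 3 paths.
Via Greywick: 20% × 43% = 8.6%.
Via Nordquist: 83% × 15% = 12.45%.
Direct stake: 5% = 5%.
Total: 8.6% + 12.45% + 5% = 26.05%.

26.05%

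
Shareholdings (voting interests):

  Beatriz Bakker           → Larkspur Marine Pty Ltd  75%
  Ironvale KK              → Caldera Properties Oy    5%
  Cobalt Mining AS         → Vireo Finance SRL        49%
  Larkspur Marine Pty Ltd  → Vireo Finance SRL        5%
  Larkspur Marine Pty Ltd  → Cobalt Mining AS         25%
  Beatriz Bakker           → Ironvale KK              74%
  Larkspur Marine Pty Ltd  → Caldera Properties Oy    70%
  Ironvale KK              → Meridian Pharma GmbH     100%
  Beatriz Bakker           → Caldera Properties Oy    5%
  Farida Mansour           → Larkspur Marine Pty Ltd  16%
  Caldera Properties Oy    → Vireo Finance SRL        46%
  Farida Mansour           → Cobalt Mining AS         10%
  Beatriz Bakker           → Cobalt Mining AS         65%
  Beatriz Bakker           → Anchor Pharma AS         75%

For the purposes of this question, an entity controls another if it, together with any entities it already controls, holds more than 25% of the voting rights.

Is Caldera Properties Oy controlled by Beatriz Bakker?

Yes

Beatriz holds 74% of Ironvale, so Beatriz controls Ironvale.
Beatriz holds 75% of Larkspur, so Beatriz controls Larkspur.
Ironvale and Larkspur and Beatriz together hold 5% + 70% + 5% = 80% of Caldera, so Beatriz controls Caldera.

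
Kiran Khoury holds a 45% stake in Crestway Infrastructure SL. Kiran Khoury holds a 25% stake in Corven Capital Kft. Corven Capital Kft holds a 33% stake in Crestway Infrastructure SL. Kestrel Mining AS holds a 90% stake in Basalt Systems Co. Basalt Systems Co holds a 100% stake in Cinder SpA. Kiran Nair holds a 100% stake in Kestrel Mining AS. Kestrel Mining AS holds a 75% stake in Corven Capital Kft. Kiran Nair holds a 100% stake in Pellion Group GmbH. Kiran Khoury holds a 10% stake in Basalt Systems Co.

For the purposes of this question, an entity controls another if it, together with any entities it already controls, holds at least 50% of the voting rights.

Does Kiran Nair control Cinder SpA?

Yes

Kiran Nair holds 100% of Kestrel, so Kiran Nair controls Kestrel.
Kestrel holds 90% of Basalt, so Kiran Nair controls Basalt.
Basalt holds 100% of Cinder, so Kiran Nair controls Cinder.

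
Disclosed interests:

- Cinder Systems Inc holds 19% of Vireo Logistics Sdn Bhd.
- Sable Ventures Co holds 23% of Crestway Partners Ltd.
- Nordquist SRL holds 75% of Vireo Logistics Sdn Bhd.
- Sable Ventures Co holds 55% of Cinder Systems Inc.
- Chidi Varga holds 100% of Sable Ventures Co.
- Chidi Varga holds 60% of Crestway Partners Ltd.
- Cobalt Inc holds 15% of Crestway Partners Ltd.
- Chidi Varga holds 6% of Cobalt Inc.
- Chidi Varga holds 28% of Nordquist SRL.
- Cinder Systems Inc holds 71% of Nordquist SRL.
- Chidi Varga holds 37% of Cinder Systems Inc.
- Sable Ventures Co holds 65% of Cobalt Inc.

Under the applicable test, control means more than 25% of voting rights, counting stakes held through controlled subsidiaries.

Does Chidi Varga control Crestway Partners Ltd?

Yes

Chidi holds 100% of Sable, so Chidi controls Sable.
Chidi and Sable together hold 6% + 65% = 71% of Cobalt, so Chidi controls Cobalt.
Chidi and Cobalt and Sable together hold 60% + 15% + 23% = 98% of Crestway, so Chidi controls Crestway.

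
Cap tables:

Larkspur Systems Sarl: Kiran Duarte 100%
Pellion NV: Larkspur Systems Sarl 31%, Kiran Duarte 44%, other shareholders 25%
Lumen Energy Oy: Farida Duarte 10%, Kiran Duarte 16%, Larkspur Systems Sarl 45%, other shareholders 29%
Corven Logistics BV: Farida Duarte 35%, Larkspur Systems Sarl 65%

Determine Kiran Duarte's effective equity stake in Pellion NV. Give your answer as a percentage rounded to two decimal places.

Kiran reaches Pellion along 2 paths.
Via Larkspur: 100% × 31% = 31%.
Direct stake: 44% = 44%.
Total: 31% + 44% = 75%.
Rounded: 75.00%.

75.00%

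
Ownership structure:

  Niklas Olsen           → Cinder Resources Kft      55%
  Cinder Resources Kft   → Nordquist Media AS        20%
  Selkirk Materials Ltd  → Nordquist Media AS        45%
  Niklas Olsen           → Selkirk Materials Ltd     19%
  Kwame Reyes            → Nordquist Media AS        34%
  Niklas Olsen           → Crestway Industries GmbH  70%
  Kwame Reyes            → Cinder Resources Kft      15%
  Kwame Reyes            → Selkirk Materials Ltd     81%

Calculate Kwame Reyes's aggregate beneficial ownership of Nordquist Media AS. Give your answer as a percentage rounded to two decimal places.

73.45%

Kwame reaches Nordquist along 3 paths.
Via Selkirk: 81% × 45% = 36.45%.
Direct stake: 34% = 34%.
Via Cinder: 15% × 20% = 3%.
Total: 36.45% + 34% + 3% = 73.45%.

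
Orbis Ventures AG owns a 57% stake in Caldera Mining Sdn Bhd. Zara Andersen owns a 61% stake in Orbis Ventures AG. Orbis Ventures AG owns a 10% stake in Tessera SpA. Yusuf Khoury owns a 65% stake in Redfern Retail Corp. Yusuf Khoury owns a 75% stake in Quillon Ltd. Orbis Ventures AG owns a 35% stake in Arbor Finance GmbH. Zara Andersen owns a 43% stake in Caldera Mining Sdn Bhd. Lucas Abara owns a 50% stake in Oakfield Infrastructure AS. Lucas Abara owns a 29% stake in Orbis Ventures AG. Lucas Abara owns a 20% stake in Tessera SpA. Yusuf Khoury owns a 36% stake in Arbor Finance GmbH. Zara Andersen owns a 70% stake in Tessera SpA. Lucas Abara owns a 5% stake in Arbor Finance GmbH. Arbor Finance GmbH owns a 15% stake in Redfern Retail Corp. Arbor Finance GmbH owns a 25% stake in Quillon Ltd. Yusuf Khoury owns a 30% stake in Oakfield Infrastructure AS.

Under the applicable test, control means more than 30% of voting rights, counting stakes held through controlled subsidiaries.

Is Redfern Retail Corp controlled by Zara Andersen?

No

Zara holds 61% of Orbis, so Zara controls Orbis.
Orbis and Zara together hold 57% + 43% = 100% of Caldera, so Zara controls Caldera.
Orbis and Zara together hold 10% + 70% = 80% of Tessera, so Zara controls Tessera.
Orbis holds 35% of Arbor, so Zara controls Arbor.
In Redfern, Zara's side holds only 15%, not > 30%.
So Zara does not control Redfern.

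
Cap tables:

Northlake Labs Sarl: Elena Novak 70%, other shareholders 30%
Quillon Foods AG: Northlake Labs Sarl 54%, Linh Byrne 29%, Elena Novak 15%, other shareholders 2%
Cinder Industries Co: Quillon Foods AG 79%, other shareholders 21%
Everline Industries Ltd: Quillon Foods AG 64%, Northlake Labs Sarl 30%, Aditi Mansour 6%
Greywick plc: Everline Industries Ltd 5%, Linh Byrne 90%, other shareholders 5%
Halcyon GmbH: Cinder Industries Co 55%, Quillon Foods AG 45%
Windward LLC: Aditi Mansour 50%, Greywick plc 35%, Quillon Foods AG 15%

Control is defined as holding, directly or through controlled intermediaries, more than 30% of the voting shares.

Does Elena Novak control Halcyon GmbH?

Yes

Elena holds 70% of Northlake, so Elena controls Northlake.
Northlake and Elena together hold 54% + 15% = 69% of Quillon, so Elena controls Quillon.
Quillon holds 79% of Cinder, so Elena controls Cinder.
Cinder and Quillon together hold 55% + 45% = 100% of Halcyon, so Elena controls Halcyon.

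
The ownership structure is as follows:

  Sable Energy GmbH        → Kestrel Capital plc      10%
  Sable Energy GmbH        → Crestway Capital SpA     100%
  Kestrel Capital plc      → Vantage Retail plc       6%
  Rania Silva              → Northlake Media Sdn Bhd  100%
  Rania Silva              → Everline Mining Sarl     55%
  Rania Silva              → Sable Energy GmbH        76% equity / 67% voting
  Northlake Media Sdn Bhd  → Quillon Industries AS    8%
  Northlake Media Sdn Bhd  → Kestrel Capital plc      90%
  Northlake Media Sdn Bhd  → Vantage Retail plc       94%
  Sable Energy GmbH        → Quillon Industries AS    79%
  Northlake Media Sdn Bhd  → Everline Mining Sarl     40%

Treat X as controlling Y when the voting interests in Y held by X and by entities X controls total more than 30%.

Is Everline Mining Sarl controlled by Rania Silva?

Rania holds 100% of Northlake, so Rania controls Northlake.
Northlake and Rania together hold 40% + 55% = 95% of Everline, so Rania controls Everline.

Yes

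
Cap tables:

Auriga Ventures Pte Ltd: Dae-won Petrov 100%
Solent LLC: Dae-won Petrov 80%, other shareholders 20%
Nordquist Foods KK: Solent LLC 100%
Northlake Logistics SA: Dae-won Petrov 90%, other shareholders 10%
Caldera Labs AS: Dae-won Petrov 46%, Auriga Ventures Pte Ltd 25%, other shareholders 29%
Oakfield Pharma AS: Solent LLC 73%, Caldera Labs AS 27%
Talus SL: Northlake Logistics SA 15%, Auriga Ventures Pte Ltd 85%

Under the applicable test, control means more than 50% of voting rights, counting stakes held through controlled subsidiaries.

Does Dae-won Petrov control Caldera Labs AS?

Yes

Dae-won holds 100% of Auriga, so Dae-won controls Auriga.
Dae-won and Auriga together hold 46% + 25% = 71% of Caldera, so Dae-won controls Caldera.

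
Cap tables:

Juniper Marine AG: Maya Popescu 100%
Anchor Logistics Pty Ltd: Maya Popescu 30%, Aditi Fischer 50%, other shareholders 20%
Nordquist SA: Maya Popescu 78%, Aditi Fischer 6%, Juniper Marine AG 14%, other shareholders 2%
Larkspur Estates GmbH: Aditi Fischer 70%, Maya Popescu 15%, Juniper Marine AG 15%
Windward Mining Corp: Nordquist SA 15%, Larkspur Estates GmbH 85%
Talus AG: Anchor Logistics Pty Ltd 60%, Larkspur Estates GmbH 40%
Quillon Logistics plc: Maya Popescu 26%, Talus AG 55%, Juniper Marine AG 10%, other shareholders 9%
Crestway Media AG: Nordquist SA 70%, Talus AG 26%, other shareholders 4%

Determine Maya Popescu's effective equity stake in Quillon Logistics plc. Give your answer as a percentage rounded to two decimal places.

52.50%

Maya reaches Quillon along 5 paths.
Direct stake: 26% = 26%.
Via Anchor → Talus: 30% × 60% × 55% = 9.9%.
Via Larkspur → Talus: 15% × 40% × 55% = 3.3%.
Via Juniper → Larkspur → Talus: 100% × 15% × 40% × 55% = 3.3%.
Via Juniper: 100% × 10% = 10%.
Total: 26% + 9.9% + 3.3% + 3.3% + 10% = 52.5%.
Rounded: 52.50%.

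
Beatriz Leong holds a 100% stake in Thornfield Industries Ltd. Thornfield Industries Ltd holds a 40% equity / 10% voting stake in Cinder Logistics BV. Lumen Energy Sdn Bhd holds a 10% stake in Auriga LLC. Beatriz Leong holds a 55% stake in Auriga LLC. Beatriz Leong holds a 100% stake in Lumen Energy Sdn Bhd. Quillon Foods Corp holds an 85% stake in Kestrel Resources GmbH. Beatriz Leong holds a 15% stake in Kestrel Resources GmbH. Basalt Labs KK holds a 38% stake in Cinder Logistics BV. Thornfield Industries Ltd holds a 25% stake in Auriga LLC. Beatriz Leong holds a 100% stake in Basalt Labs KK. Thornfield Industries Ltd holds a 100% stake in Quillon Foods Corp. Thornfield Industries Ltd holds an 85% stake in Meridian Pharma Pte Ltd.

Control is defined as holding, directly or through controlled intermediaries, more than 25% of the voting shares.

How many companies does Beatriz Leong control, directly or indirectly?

Beatriz holds 100% of Lumen, so Beatriz controls Lumen.
Beatriz holds 100% of Thornfield, so Beatriz controls Thornfield.
Beatriz and Lumen and Thornfield together hold 55% + 10% + 25% = 90% of Auriga, so Beatriz controls Auriga.
Beatriz holds 100% of Basalt, so Beatriz controls Basalt.
Thornfield holds 100% of Quillon, so Beatriz controls Quillon.
Thornfield and Basalt together hold 10% + 38% = 48% of Cinder, so Beatriz controls Cinder.
Thornfield holds 85% of Meridian, so Beatriz controls Meridian.
Quillon and Beatriz together hold 85% + 15% = 100% of Kestrel, so Beatriz controls Kestrel.
Beatriz controls 8 companies.

8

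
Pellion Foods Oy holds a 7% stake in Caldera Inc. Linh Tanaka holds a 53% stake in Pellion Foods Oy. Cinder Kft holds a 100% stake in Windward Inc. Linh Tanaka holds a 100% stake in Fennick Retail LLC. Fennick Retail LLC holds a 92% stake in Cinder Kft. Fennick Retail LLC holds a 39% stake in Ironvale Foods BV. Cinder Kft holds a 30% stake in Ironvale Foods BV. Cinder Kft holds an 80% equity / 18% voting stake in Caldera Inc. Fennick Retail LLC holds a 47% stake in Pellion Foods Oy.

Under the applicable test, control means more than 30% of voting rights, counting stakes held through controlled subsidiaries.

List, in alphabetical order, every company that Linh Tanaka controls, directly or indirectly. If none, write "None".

Cinder Kft, Fennick Retail LLC, Ironvale Foods BV, Pellion Foods Oy, Windward Inc

Linh holds 100% of Fennick, so Linh controls Fennick.
Fennick holds 92% of Cinder, so Linh controls Cinder.
Linh and Fennick together hold 53% + 47% = 100% of Pellion, so Linh controls Pellion.
Cinder holds 100% of Windward, so Linh controls Windward.
Fennick and Cinder together hold 39% + 30% = 69% of Ironvale, so Linh controls Ironvale.
No other company's threshold is met.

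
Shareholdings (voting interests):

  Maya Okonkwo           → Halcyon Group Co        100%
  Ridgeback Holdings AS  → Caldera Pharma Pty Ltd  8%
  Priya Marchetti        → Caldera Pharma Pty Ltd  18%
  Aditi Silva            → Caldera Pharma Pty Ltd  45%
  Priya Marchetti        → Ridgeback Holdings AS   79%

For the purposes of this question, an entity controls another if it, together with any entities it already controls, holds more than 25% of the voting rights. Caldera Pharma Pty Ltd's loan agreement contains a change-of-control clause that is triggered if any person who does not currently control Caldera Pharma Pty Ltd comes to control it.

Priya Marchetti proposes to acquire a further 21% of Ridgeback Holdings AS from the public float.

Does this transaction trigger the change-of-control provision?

No

The purchase changes only Priya's holdings, so Priya is the only person who could newly come to control Caldera.
Priya holds 79% of Ridgeback, so Priya controls Ridgeback.
Ridgeback and Priya together hold 8% + 18% = 26% of Caldera, so Priya controls Caldera.
So Priya already controls Caldera before the transaction.
After the purchase, Priya's direct stake in Ridgeback rises to 79% + 21% = 100%.
Priya controlled Caldera already, so this is not a new person acquiring control; every other person's position is unchanged or reduced.
No new person acquires control, so the clause is not triggered.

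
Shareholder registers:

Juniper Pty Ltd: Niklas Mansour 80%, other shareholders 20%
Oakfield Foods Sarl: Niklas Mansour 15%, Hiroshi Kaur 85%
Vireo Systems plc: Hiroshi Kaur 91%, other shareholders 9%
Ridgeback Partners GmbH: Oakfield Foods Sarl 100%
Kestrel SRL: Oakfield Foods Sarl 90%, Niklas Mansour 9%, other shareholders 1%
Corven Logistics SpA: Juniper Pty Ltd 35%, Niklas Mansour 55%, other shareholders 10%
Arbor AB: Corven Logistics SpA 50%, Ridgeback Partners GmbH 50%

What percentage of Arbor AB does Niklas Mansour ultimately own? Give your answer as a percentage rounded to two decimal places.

Niklas reaches Arbor along 3 paths.
Via Juniper → Corven: 80% × 35% × 50% = 14%.
Via Corven: 55% × 50% = 27.5%.
Via Oakfield → Ridgeback: 15% × 100% × 50% = 7.5%.
Total: 14% + 27.5% + 7.5% = 49%.
Rounded: 49.00%.

49.00%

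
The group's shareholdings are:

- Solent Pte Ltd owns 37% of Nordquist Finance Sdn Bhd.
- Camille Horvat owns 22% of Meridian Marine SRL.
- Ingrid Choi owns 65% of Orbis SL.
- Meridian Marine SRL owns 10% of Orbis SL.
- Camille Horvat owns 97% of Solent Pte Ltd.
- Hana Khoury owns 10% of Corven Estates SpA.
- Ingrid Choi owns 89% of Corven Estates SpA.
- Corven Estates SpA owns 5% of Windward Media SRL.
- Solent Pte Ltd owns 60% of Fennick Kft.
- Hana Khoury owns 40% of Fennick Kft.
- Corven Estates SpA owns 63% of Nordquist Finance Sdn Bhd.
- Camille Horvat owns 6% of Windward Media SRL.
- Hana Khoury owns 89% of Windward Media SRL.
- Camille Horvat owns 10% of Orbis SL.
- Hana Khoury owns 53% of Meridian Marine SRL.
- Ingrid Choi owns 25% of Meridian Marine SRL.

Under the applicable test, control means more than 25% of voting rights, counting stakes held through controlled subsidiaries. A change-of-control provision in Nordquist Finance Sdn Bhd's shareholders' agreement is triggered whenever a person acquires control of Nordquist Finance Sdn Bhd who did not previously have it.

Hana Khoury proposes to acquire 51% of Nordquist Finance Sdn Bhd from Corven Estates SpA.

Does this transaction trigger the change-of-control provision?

Yes

The purchase adds only to Hana's holdings (Corven's stake shrinks), so Hana is the only person who could newly come to control Nordquist.
Hana holds 53% of Meridian, so Hana controls Meridian.
Hana holds 89% of Windward, so Hana controls Windward.
Hana holds 40% of Fennick, so Hana controls Fennick.
Neither Hana nor any entity Hana controls holds any voting interest in Nordquist.
So before the transaction, Hana does not control Nordquist.
After the purchase, Hana holds 51% of Nordquist directly, and Corven's stake falls to 12%.
Hana holds 51% of Nordquist, so Hana controls Nordquist.
Hana did not control Nordquist before and does after, so the clause is triggered.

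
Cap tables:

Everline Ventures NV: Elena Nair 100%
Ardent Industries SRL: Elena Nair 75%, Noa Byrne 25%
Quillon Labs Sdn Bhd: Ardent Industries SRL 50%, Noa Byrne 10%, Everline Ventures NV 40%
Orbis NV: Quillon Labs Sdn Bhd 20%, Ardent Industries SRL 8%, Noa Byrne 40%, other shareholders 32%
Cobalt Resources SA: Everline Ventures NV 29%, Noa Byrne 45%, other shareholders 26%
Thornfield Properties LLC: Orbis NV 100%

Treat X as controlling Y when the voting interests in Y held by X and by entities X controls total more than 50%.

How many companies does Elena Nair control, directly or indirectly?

3

Elena holds 100% of Everline, so Elena controls Everline.
Elena holds 75% of Ardent, so Elena controls Ardent.
Ardent and Everline together hold 50% + 40% = 90% of Quillon, so Elena controls Quillon.
No other company's threshold is met.
Elena controls 3 companies.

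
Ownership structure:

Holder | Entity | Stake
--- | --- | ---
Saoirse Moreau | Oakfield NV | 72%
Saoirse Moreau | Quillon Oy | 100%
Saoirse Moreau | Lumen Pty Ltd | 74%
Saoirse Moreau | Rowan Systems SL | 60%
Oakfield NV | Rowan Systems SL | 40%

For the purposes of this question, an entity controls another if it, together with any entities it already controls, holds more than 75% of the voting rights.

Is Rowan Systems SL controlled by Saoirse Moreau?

Saoirse holds 100% of Quillon, so Saoirse controls Quillon.
In Rowan, Saoirse's side holds only 60%, not > 75%.
So Saoirse does not control Rowan.

No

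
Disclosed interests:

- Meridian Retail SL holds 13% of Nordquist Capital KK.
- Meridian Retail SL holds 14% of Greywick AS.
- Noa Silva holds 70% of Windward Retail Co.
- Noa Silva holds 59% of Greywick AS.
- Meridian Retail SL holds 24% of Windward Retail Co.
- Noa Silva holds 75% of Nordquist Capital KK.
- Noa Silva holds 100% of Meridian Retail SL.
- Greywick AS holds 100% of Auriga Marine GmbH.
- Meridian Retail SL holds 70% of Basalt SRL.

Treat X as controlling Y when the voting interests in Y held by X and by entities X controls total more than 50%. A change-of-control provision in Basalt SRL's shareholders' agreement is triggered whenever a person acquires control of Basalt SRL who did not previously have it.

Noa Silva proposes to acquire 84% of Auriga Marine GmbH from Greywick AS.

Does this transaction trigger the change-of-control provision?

The purchase adds only to Noa's holdings (Greywick's stake shrinks), so Noa is the only person who could newly come to control Basalt.
Noa holds 100% of Meridian, so Noa controls Meridian.
Meridian holds 70% of Basalt, so Noa controls Basalt.
So Noa already controls Basalt before the transaction.
After the purchase, Noa holds 84% of Auriga directly, and Greywick's stake falls to 16%.
Noa controlled Basalt already, so this is not a new person acquiring control; every other person's position is unchanged or reduced.
No new person acquires control, so the clause is not triggered.

No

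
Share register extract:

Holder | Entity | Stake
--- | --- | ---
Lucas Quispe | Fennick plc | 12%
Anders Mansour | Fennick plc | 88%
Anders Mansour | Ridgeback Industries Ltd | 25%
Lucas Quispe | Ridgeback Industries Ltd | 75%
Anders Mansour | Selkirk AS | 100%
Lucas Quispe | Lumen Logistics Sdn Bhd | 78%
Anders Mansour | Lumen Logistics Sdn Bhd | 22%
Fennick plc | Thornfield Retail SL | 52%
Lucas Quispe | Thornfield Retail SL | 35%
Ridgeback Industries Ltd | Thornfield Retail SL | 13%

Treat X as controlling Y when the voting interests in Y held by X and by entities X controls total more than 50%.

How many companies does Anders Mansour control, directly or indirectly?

3

Anders holds 88% of Fennick, so Anders controls Fennick.
Fennick holds 52% of Thornfield, so Anders controls Thornfield.
Anders holds 100% of Selkirk, so Anders controls Selkirk.
No other company's threshold is met.
Anders controls 3 companies.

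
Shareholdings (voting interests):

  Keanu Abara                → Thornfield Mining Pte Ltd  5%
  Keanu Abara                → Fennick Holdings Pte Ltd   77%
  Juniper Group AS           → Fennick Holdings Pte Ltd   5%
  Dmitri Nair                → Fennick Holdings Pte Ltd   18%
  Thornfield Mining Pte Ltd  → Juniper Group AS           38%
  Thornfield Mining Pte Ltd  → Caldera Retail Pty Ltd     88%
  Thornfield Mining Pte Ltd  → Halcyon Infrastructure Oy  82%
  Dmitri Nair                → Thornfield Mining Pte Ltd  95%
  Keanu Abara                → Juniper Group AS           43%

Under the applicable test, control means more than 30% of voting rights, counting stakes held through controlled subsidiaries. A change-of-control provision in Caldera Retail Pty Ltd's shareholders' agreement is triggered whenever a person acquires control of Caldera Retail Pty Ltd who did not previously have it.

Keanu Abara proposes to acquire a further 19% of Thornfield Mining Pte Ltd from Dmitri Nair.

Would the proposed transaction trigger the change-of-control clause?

No

The purchase adds only to Keanu's holdings (Dmitri's stake shrinks), so Keanu is the only person who could newly come to control Caldera.
Keanu holds 43% of Juniper, so Keanu controls Juniper.
Juniper and Keanu together hold 5% + 77% = 82% of Fennick, so Keanu controls Fennick.
Neither Keanu nor any entity Keanu controls holds any voting interest in Caldera.
So before the transaction, Keanu does not control Caldera.
After the purchase, Keanu's direct stake in Thornfield rises to 5% + 19% = 24%, and Dmitri's stake falls to 76%.
Keanu's side now holds 24% of Thornfield, not > 30%, so Keanu still does not control Thornfield.
After the transaction, neither Keanu nor any entity Keanu controls holds a voting interest in Caldera, so Keanu still does not control it.
No new person acquires control, so the clause is not triggered.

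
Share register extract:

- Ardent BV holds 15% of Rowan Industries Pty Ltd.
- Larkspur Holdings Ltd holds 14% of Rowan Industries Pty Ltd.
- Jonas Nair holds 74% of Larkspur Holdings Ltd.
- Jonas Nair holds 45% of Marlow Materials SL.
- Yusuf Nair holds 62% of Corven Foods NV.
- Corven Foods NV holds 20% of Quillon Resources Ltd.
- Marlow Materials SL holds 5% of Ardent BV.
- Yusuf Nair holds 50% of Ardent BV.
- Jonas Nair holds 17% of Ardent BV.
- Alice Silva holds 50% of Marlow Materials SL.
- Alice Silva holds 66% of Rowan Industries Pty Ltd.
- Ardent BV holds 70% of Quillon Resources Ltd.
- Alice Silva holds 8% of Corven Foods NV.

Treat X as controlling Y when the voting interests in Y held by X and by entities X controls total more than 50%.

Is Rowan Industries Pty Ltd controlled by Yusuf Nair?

Yusuf holds 62% of Corven, so Yusuf controls Corven.
Neither Yusuf nor any entity Yusuf controls holds any voting interest in Rowan.
So Yusuf does not control Rowan.

No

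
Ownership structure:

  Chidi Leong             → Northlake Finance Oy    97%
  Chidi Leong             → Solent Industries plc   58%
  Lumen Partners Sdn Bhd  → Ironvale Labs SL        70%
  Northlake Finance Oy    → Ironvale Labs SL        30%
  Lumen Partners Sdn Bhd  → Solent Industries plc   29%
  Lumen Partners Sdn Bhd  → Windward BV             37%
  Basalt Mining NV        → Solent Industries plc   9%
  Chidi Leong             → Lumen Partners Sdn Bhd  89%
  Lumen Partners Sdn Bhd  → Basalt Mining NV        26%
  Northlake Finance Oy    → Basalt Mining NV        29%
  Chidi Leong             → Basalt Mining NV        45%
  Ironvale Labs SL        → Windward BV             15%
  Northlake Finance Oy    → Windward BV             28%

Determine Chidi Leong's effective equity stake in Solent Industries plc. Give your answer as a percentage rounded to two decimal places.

92.47%

Chidi reaches Solent along 5 paths.
Direct stake: 58% = 58%.
Via Lumen: 89% × 29% = 25.81%.
Via Northlake → Basalt: 97% × 29% × 9% = 2.5317%.
Via Lumen → Basalt: 89% × 26% × 9% = 2.0826%.
Via Basalt: 45% × 9% = 4.05%.
Total: 58% + 25.81% + 2.5317% + 2.0826% + 4.05% = 92.4743%.
Rounded: 92.47%.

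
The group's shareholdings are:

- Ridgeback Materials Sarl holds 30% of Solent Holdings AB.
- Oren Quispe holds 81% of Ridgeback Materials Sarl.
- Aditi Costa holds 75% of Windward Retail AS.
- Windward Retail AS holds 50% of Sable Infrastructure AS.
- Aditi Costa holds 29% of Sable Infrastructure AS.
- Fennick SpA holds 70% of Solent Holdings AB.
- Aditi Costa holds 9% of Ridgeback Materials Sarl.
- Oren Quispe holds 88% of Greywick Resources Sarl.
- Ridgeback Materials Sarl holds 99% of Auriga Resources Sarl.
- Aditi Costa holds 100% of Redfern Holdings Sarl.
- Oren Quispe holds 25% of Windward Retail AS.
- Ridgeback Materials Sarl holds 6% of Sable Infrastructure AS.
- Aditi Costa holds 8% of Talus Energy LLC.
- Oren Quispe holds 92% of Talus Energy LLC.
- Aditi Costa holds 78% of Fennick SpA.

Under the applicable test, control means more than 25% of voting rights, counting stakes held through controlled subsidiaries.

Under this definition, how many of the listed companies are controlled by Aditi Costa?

5

Aditi holds 75% of Windward, so Aditi controls Windward.
Windward and Aditi together hold 50% + 29% = 79% of Sable, so Aditi controls Sable.
Aditi holds 78% of Fennick, so Aditi controls Fennick.
Aditi holds 100% of Redfern, so Aditi controls Redfern.
Fennick holds 70% of Solent, so Aditi controls Solent.
No other company's threshold is met.
Aditi controls 5 companies.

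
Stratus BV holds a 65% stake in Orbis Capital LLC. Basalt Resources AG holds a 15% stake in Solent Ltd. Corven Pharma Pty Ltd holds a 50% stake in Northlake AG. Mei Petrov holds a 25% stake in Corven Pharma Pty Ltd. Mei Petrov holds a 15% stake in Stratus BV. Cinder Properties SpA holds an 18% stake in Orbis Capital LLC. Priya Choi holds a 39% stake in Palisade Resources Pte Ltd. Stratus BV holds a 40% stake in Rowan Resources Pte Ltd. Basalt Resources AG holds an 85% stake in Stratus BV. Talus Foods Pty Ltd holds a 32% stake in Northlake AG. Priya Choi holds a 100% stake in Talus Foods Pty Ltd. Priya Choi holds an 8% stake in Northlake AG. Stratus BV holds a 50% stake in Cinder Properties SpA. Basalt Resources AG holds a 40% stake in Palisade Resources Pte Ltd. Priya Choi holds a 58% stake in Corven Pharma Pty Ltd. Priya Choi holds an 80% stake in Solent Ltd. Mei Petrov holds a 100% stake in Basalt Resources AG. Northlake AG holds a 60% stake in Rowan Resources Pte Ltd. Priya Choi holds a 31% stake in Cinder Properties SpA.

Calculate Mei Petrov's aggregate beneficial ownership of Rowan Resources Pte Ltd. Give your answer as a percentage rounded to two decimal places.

Mei reaches Rowan along 3 paths.
Via Corven → Northlake: 25% × 50% × 60% = 7.5%.
Via Stratus: 15% × 40% = 6%.
Via Basalt → Stratus: 100% × 85% × 40% = 34%.
Total: 7.5% + 6% + 34% = 47.5%.
Rounded: 47.50%.

47.50%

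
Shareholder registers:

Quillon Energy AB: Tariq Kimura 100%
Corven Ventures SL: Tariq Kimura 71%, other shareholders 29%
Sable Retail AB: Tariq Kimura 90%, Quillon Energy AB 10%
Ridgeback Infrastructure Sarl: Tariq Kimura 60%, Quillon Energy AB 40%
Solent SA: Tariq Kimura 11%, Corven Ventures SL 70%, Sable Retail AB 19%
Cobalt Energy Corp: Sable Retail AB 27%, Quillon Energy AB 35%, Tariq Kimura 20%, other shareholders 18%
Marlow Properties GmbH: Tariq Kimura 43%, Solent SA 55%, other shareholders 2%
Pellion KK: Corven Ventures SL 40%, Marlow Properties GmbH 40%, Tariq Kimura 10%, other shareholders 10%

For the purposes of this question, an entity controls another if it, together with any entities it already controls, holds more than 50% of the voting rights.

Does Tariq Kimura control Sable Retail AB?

Tariq holds 100% of Quillon, so Tariq controls Quillon.
Tariq and Quillon together hold 90% + 10% = 100% of Sable, so Tariq controls Sable.

Yes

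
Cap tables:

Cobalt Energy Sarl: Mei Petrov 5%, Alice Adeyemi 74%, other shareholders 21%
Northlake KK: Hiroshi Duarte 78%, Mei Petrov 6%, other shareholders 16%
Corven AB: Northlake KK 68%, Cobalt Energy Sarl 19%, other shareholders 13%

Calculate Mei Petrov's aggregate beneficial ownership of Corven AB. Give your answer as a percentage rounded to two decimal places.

5.03%

Mei reaches Corven along 2 paths.
Via Northlake: 6% × 68% = 4.08%.
Via Cobalt: 5% × 19% = 0.95%.
Total: 4.08% + 0.95% = 5.03%.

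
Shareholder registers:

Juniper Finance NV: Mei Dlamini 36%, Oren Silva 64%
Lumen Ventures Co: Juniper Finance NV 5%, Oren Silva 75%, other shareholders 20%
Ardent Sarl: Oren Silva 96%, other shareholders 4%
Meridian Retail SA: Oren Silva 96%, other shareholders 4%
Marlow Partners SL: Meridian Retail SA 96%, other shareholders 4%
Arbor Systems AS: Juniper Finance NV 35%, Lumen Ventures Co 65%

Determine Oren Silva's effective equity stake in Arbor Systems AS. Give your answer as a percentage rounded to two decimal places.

73.23%

Oren reaches Arbor along 3 paths.
Via Juniper: 64% × 35% = 22.4%.
Via Juniper → Lumen: 64% × 5% × 65% = 2.08%.
Via Lumen: 75% × 65% = 48.75%.
Total: 22.4% + 2.08% + 48.75% = 73.23%.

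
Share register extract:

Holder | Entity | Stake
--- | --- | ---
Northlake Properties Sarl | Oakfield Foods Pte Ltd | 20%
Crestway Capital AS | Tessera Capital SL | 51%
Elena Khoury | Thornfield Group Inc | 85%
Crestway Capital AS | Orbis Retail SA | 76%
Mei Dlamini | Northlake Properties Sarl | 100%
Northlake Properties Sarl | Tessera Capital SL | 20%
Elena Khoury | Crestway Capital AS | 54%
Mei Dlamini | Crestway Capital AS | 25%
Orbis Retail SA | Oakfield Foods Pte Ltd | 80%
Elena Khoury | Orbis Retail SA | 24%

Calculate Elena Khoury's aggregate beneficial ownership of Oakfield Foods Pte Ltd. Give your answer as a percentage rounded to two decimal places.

52.03%

Elena reaches Oakfield along 2 paths.
Via Orbis: 24% × 80% = 19.2%.
Via Crestway → Orbis: 54% × 76% × 80% = 32.832%.
Total: 19.2% + 32.832% = 52.032%.
Rounded: 52.03%.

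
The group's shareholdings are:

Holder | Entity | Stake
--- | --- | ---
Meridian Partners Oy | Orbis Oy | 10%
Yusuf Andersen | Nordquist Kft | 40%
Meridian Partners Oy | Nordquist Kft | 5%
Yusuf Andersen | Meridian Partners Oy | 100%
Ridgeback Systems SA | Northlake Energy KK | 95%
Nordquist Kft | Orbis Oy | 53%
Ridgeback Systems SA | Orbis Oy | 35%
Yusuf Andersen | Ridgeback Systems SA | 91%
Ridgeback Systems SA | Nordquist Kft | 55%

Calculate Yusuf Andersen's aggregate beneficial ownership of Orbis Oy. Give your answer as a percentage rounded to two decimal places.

92.23%

Yusuf reaches Orbis along 5 paths.
Via Ridgeback: 91% × 35% = 31.85%.
Via Meridian: 100% × 10% = 10%.
Via Meridian → Nordquist: 100% × 5% × 53% = 2.65%.
Via Ridgeback → Nordquist: 91% × 55% × 53% = 26.5265%.
Via Nordquist: 40% × 53% = 21.2%.
Total: 31.85% + 10% + 2.65% + 26.5265% + 21.2% = 92.2265%.
Rounded: 92.23%.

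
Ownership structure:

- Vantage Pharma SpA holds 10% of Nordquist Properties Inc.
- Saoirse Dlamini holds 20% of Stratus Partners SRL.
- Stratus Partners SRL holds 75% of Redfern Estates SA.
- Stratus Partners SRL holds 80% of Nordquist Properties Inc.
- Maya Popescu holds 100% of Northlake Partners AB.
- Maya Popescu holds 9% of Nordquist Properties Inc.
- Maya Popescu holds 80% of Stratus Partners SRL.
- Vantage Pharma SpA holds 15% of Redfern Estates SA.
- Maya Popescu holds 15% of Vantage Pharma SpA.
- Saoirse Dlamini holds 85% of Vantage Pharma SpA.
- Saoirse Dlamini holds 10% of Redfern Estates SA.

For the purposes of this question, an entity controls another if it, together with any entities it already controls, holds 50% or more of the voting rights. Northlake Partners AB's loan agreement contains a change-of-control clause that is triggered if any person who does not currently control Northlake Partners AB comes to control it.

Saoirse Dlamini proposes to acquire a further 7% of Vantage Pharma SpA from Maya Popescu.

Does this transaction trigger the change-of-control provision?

The purchase adds only to Saoirse's holdings (Maya's stake shrinks), so Saoirse is the only person who could newly come to control Northlake.
Saoirse holds 85% of Vantage, so Saoirse controls Vantage.
Neither Saoirse nor any entity Saoirse controls holds any voting interest in Northlake.
So before the transaction, Saoirse does not control Northlake.
After the purchase, Saoirse's direct stake in Vantage rises to 85% + 7% = 92%, and Maya's stake falls to 8%.
Saoirse holds 92% of Vantage, so Saoirse controls Vantage.
After the transaction, neither Saoirse nor any entity Saoirse controls holds a voting interest in Northlake, so Saoirse still does not control it.
No new person acquires control, so the clause is not triggered.

No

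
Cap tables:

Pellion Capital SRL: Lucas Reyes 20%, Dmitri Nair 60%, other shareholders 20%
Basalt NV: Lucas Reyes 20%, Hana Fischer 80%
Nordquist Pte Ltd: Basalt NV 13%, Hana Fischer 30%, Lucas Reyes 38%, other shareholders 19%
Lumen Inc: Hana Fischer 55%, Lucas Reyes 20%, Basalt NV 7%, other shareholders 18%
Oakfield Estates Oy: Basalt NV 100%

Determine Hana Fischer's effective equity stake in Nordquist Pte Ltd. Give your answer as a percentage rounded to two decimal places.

40.40%

Hana reaches Nordquist along 2 paths.
Via Basalt: 80% × 13% = 10.4%.
Direct stake: 30% = 30%.
Total: 10.4% + 30% = 40.4%.
Rounded: 40.40%.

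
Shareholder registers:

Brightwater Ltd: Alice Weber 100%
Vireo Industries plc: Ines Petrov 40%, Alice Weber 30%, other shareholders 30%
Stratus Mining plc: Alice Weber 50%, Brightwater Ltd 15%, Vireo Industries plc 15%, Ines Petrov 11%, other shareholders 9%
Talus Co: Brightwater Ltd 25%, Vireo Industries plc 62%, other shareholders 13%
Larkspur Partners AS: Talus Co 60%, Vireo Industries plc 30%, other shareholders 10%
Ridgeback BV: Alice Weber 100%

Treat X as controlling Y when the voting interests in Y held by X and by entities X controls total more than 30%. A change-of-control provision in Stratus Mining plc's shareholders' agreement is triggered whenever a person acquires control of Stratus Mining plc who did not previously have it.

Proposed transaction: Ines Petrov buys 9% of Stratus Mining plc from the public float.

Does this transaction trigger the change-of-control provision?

Yes

The purchase changes only Ines's holdings, so Ines is the only person who could newly come to control Stratus.
Ines holds 40% of Vireo, so Ines controls Vireo.
Vireo holds 62% of Talus, so Ines controls Talus.
Talus and Vireo together hold 60% + 30% = 90% of Larkspur, so Ines controls Larkspur.
In Stratus, Ines's side holds only 15% + 11% = 26%, not > 30%.
So before the transaction, Ines does not control Stratus.
After the purchase, Ines's direct stake in Stratus rises to 11% + 9% = 20%.
Vireo and Ines together hold 15% + 20% = 35% of Stratus, so Ines controls Stratus.
Ines did not control Stratus before and does after, so the clause is triggered.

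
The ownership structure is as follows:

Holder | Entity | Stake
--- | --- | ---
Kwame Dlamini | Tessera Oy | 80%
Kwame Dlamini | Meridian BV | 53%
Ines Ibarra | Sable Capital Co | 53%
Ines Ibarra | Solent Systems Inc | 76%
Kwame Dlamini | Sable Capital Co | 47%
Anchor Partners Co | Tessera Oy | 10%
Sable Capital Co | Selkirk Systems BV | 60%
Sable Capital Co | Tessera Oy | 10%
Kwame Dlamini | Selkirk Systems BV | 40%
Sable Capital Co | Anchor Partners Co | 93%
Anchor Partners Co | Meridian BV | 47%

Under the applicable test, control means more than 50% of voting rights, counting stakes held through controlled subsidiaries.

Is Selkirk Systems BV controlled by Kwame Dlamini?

Kwame holds 80% of Tessera, so Kwame controls Tessera.
Kwame holds 53% of Meridian, so Kwame controls Meridian.
In Selkirk, Kwame's side holds only 40%, not > 50%.
So Kwame does not control Selkirk.

No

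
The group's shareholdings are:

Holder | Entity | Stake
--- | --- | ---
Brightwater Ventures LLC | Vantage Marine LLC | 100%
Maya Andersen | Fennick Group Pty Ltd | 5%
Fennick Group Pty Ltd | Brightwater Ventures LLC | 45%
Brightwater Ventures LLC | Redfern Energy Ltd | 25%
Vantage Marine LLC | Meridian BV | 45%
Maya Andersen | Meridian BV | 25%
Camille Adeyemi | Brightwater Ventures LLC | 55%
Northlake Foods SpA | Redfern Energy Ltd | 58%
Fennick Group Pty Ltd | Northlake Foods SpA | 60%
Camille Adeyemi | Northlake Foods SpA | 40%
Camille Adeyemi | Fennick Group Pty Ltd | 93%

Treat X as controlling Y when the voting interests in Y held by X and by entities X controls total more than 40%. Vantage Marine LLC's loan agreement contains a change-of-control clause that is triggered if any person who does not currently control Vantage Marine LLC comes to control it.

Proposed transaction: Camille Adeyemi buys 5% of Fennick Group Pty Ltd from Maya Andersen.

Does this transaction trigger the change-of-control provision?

No

The purchase adds only to Camille's holdings (Maya's stake shrinks), so Camille is the only person who could newly come to control Vantage.
Camille holds 93% of Fennick, so Camille controls Fennick.
Fennick and Camille together hold 45% + 55% = 100% of Brightwater, so Camille controls Brightwater.
Brightwater holds 100% of Vantage, so Camille controls Vantage.
So Camille already controls Vantage before the transaction.
After the purchase, Camille's direct stake in Fennick rises to 93% + 5% = 98%, and Maya's stake falls to 0%.
Camille controlled Vantage already, so this is not a new person acquiring control; every other person's position is unchanged or reduced.
No new person acquires control, so the clause is not triggered.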